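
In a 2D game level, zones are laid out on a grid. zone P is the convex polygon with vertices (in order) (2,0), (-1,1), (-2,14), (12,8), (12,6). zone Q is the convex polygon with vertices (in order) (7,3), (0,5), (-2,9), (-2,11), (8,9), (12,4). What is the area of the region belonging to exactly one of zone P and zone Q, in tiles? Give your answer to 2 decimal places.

|zone P| = 115, |zone Q| = 66.5, |zone P∩zone Q| = 61.7963.
|zone P △ zone Q| = |zone P| + |zone Q| − 2·|zone P∩zone Q| = 115 + 66.5 − 123.5926 = 57.91.

57.91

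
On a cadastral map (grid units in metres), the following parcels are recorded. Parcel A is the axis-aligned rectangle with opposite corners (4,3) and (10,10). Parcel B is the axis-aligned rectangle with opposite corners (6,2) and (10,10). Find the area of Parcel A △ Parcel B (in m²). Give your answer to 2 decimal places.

|Parcel A∩Parcel B|: x∈[6,10], y∈[3,10] → 4·7 = 28.
|Parcel A △ Parcel B| = |Parcel A| + |Parcel B| − 2·|Parcel A∩Parcel B| = 42 + 32 − 56 = 18.00.

18.00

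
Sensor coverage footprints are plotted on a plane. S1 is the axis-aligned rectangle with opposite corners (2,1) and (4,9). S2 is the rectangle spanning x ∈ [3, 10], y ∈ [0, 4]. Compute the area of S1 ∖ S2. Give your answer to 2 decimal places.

|S1∩S2|: x∈[3,4], y∈[1,4] → 1·3 = 3.
|S1| = 16.
|S1 ∖ S2| = |S1| − |S1∩S2| = 16 − 3 = 13.00.

13.00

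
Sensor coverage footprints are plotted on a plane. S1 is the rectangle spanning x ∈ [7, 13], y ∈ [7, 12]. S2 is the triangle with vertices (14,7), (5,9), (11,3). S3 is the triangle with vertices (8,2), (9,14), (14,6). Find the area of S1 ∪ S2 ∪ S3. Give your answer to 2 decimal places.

By inclusion–exclusion:
Individual areas: |S1| = 30, |S2| = 21, |S3| = 34.
|S1∩S2| = 5.3333.
|S1∩S3| = 15.825.
|S2∩S3| = 15.232.
|S1∩S2∩S3| = 3.2896.
|S1 ∪ S2 ∪ S3| = 85 − 36.3904 + 3.2896 = 51.90.

51.90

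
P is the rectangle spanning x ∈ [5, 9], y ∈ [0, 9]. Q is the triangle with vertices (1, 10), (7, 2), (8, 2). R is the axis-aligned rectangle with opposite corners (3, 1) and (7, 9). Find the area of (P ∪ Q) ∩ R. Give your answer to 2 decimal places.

The region (P ∪ Q) ∩ R is the polygon with vertices (7,9), (7,1), (5,1), (5,4.667), (3,7.333), (3,7.714), (5,5.429), (5,9).
By the shoelace formula its area is 17.14.

17.14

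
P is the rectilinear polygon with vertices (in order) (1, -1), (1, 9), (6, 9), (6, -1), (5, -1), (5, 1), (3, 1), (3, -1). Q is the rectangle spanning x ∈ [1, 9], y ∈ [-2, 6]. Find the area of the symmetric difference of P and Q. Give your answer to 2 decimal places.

48.00

|P| = 46, |Q| = 64, |P∩Q| = 31.
|P △ Q| = |P| + |Q| − 2·|P∩Q| = 46 + 64 − 62 = 48.00.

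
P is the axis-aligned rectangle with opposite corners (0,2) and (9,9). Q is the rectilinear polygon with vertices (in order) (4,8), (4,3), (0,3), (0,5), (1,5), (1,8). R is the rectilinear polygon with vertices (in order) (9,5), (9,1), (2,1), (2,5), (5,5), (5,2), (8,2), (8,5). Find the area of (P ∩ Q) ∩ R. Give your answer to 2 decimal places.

The region (P ∩ Q) ∩ R is the polygon with vertices (4,3), (2,3), (2,5), (4,5).
By the shoelace formula its area is 4.00.

4.00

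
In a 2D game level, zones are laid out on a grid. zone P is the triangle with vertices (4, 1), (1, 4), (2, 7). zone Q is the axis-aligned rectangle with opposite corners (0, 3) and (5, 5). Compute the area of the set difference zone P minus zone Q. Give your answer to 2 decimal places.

|zone P| = 6, |zone P∩zone Q| = 3.3333.
|zone P ∖ zone Q| = |zone P| − |zone P∩zone Q| = 6 − 3.3333 = 2.67.

2.67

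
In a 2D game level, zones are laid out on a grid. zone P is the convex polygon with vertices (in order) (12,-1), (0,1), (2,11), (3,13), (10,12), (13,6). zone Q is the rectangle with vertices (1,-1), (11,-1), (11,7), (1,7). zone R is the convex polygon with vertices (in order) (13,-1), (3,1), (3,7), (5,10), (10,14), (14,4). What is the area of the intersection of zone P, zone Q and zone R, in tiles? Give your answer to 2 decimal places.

54.40

The intersection is the polygon with vertices (11,7), (11,-0.6), (3,1), (3,7).
By the shoelace formula its area is 54.40.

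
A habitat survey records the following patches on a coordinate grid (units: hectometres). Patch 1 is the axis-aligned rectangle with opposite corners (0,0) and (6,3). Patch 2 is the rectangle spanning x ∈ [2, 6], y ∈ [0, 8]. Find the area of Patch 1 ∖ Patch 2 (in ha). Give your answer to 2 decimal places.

|Patch 1∩Patch 2|: x∈[2,6], y∈[0,3] → 4·3 = 12.
|Patch 1| = 18.
|Patch 1 ∖ Patch 2| = |Patch 1| − |Patch 1∩Patch 2| = 18 − 12 = 6.00.

6.00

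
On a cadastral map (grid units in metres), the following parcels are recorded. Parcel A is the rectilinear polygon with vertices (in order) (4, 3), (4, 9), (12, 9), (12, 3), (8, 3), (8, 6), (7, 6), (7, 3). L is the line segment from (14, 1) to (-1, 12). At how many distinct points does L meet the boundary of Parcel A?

The segment meets the boundary at (4,8.333), (7.182,6), (8,5.4), (11.273,3).

4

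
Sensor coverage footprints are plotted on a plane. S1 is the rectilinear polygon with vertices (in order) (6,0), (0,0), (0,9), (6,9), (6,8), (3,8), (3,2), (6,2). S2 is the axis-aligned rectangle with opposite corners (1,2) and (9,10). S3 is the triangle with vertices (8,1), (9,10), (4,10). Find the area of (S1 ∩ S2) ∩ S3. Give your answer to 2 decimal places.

The region (S1 ∩ S2) ∩ S3 is the polygon with vertices (6,8), (4.889,8), (4.444,9), (6,9).
By the shoelace formula its area is 1.33.

1.33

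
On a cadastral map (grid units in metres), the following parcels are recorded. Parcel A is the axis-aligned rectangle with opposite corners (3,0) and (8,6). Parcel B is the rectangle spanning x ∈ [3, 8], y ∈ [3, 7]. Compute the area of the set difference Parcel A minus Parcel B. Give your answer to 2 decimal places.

|Parcel A∩Parcel B|: x∈[3,8], y∈[3,6] → 5·3 = 15.
|Parcel A| = 30.
|Parcel A ∖ Parcel B| = |Parcel A| − |Parcel A∩Parcel B| = 30 − 15 = 15.00.

15.00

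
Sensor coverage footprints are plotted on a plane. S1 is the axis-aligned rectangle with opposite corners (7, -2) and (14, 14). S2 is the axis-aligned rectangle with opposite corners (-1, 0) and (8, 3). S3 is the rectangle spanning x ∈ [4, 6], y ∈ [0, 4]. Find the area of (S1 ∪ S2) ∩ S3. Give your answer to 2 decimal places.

The region (S1 ∪ S2) ∩ S3 is the polygon with vertices (4,0), (4,3), (6,3), (6,0).
By the shoelace formula its area is 6.00.

6.00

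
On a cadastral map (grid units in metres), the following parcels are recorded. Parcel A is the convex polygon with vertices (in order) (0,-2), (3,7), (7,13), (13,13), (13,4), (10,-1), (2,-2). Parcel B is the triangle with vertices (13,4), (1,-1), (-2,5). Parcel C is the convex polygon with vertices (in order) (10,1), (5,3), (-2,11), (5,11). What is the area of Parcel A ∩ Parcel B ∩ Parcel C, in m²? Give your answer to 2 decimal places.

The intersection is the polygon with vertices (8.345,4.31), (9.276,2.448), (7.857,1.857), (5,3), (3.575,4.628).
By the shoelace formula its area is 9.04.

9.04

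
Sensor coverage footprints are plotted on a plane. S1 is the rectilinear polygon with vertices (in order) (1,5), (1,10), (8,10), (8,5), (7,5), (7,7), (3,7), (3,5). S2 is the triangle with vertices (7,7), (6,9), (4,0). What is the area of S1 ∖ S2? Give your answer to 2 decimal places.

25.56

|S1| = 27, |S1∩S2| = 1.4444.
|S1 ∖ S2| = |S1| − |S1∩S2| = 27 − 1.4444 = 25.56.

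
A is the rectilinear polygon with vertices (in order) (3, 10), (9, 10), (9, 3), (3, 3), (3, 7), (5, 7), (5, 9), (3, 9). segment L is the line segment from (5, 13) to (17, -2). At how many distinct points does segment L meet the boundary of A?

The segment meets the boundary at (9,8), (7.4,10).

2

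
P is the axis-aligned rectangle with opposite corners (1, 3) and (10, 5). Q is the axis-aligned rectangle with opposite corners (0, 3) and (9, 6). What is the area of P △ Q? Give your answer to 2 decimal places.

13.00

|P∩Q|: x∈[1,9], y∈[3,5] → 8·2 = 16.
|P △ Q| = |P| + |Q| − 2·|P∩Q| = 18 + 27 − 32 = 13.00.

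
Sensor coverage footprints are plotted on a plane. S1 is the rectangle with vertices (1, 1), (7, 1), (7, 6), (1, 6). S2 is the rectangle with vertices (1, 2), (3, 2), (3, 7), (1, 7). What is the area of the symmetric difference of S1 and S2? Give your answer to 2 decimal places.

24.00

|S1∩S2|: x∈[1,3], y∈[2,6] → 2·4 = 8.
|S1 △ S2| = |S1| + |S2| − 2·|S1∩S2| = 30 + 10 − 16 = 24.00.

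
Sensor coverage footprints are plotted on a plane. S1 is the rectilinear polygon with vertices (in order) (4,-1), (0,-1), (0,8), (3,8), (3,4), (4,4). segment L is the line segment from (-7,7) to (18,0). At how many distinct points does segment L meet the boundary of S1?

4

The segment meets the boundary at (4,3.92), (3.714,4), (3,4.2), (0,5.04).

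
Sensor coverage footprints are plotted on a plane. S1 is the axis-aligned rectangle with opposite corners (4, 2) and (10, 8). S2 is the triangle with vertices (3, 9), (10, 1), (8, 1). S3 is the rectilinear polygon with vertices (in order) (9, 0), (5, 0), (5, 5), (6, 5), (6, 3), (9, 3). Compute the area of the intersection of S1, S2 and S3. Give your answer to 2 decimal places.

1.82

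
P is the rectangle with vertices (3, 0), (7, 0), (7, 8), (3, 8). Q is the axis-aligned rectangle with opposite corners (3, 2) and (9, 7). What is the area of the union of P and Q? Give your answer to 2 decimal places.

By inclusion–exclusion:
Individual areas: |P| = 32, |Q| = 30.
|P∩Q|: x∈[3,7], y∈[2,7] → 4·5 = 20.
|P ∪ Q| = 62 − 20 = 42.00.

42.00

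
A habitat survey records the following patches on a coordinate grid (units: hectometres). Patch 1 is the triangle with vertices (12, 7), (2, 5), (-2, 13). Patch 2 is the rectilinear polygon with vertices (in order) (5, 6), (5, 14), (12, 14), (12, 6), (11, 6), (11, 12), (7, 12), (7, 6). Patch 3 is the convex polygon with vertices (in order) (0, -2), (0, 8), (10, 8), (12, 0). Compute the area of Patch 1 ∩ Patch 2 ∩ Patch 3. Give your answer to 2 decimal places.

4.00

The intersection is the polygon with vertices (7,6), (5,6), (5,8), (7,8).
By the shoelace formula its area is 4.00.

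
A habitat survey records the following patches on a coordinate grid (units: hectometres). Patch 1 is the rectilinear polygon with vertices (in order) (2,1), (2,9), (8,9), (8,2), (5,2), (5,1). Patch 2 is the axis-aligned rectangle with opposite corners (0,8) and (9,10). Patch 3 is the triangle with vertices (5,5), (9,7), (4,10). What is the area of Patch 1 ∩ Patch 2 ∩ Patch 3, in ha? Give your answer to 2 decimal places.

2.20

The intersection is the polygon with vertices (5.667,9), (7.333,8), (4.4,8), (4.2,9).
By the shoelace formula its area is 2.20.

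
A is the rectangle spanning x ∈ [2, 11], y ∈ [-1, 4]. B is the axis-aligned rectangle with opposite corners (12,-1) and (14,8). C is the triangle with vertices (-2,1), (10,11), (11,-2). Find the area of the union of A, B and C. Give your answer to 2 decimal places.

By inclusion–exclusion:
Individual areas: |A| = 45, |B| = 18, |C| = 83.
|A∩B| = 0 (no overlap).
|A∩C| = 41.141.
|B∩C| = 0.
|A∩B∩C| = 0.
|A ∪ B ∪ C| = 146 − 41.141 + 0 = 104.86.

104.86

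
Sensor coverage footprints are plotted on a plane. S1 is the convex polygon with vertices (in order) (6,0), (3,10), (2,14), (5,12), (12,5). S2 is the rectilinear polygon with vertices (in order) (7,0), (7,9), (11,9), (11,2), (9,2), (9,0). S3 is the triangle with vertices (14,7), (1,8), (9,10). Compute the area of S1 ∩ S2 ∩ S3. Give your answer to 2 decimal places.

The intersection is the polygon with vertices (7,9), (8,9), (9.667,7.333), (7,7.538).
By the shoelace formula its area is 2.78.

2.78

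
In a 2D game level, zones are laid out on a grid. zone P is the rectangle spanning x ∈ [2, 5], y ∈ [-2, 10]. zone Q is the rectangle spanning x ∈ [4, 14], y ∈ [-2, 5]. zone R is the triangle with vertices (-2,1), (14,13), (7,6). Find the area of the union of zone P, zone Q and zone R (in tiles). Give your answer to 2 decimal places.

By inclusion–exclusion:
Individual areas: |zone P| = 36, |zone Q| = 70, |zone R| = 14.
|zone P∩zone Q|: x∈[4,5], y∈[-2,5] → 1·7 = 7.
|zone P∩zone R| = 3.2083.
|zone Q∩zone R| = 0.4.
|zone P∩zone Q∩zone R| = 0.3889.
|zone P ∪ zone Q ∪ zone R| = 120 − 10.6083 + 0.3889 = 109.78.

109.78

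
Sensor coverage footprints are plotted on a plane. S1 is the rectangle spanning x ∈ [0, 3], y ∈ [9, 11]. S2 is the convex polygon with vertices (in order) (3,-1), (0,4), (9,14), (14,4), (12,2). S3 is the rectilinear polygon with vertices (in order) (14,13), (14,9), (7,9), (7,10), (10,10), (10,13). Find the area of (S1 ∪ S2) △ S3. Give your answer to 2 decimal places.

|S1 ∪ S2| = 117.
|(S1 ∪ S2) ∩ S3| = 5.25.
|(S1 ∪ S2) △ S3| = 117 + 19 − 10.5 = 125.50.

125.50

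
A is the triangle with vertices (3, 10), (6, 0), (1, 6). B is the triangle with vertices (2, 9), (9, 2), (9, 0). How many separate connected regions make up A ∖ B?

2

A ∖ B splits into 2 disjoint pieces (area 1.5238, area 13.9292).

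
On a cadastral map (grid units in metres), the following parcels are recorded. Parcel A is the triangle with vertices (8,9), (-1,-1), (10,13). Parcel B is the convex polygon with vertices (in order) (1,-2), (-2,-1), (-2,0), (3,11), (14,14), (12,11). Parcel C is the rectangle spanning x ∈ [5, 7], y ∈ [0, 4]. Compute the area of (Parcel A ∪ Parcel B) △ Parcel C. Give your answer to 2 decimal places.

101.63

|Parcel A ∪ Parcel B| = 95.0017.
|(Parcel A ∪ Parcel B) ∩ Parcel C| = 0.6853.
|(Parcel A ∪ Parcel B) △ Parcel C| = 95.0017 + 8 − 1.3706 = 101.63.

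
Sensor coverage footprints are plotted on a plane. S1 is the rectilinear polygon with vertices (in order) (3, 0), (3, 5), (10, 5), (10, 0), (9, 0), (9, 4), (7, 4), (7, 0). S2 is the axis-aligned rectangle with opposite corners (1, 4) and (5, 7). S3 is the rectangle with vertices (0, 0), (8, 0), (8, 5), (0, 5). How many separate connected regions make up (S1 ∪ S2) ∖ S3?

(S1 ∪ S2) ∖ S3 splits into 2 disjoint pieces (area 8, area 6).

2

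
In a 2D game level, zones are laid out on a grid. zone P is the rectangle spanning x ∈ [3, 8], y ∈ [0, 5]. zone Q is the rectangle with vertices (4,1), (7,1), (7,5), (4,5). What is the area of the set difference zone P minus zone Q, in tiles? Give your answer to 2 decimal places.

|zone P∩zone Q|: x∈[4,7], y∈[1,5] → 3·4 = 12.
|zone P| = 25.
|zone P ∖ zone Q| = |zone P| − |zone P∩zone Q| = 25 − 12 = 13.00.

13.00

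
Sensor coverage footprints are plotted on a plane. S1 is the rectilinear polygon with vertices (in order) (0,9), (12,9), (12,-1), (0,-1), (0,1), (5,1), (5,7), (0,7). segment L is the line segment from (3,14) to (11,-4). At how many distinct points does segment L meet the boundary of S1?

2

The segment meets the boundary at (9.667,-1), (5.222,9).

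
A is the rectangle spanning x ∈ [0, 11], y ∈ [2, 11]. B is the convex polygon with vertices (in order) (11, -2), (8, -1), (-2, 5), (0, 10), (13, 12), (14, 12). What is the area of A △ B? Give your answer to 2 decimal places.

52.40

|A| = 99, |B| = 139.5, |A∩B| = 93.05.
|A △ B| = |A| + |B| − 2·|A∩B| = 99 + 139.5 − 186.1 = 52.40.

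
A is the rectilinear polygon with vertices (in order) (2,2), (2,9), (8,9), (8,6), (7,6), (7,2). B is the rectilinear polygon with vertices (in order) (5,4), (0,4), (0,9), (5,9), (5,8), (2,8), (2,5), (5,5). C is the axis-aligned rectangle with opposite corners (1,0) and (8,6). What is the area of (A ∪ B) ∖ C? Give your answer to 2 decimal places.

26.00

|A ∪ B| = 48.
|(A ∪ B) ∩ C| = 22.
|(A ∪ B) ∖ C| = 48 − 22 = 26.00.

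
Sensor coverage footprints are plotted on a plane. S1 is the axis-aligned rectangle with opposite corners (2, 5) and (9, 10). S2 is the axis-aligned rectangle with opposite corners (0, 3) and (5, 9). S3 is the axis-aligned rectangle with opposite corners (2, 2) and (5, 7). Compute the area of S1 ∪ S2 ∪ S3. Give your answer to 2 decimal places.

By inclusion–exclusion:
Individual areas: |S1| = 35, |S2| = 30, |S3| = 15.
|S1∩S2|: x∈[2,5], y∈[5,9] → 3·4 = 12.
|S1∩S3|: x∈[2,5], y∈[5,7] → 3·2 = 6.
|S2∩S3|: x∈[2,5], y∈[3,7] → 3·4 = 12.
|S1∩S2∩S3| = 6.
|S1 ∪ S2 ∪ S3| = 80 − 30 + 6 = 56.00.

56.00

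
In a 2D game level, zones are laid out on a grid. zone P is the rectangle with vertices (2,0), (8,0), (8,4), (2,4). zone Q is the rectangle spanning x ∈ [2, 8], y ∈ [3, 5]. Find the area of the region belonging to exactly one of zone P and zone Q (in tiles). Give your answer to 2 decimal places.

|zone P∩zone Q|: x∈[2,8], y∈[3,4] → 6·1 = 6.
|zone P △ zone Q| = |zone P| + |zone Q| − 2·|zone P∩zone Q| = 24 + 12 − 12 = 24.00.

24.00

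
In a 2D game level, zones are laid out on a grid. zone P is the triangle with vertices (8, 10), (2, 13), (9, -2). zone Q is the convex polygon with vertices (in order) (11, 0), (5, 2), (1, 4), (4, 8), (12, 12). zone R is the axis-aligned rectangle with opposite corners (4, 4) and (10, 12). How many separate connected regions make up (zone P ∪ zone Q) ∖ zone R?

(zone P ∪ zone Q) ∖ zone R splits into 2 disjoint pieces (area 3.2857, area 42.6602).

2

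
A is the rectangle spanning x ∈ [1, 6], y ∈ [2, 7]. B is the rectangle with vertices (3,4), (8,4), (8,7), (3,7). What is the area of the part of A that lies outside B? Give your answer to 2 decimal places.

|A∩B|: x∈[3,6], y∈[4,7] → 3·3 = 9.
|A| = 25.
|A ∖ B| = |A| − |A∩B| = 25 − 9 = 16.00.

16.00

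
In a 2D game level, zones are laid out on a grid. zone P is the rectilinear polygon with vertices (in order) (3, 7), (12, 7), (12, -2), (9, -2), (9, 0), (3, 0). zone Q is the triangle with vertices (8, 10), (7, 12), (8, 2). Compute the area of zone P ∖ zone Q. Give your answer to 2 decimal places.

|zone P| = 69, |zone P∩zone Q| = 1.25.
|zone P ∖ zone Q| = |zone P| − |zone P∩zone Q| = 69 − 1.25 = 67.75.

67.75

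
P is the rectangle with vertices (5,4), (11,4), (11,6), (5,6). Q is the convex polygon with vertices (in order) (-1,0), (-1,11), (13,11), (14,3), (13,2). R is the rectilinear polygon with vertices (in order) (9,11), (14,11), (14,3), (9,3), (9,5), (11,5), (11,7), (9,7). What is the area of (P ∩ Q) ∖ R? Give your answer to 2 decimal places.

10.00

|P ∩ Q| = 12.
|(P ∩ Q) ∩ R| = 2.
|(P ∩ Q) ∖ R| = 12 − 2 = 10.00.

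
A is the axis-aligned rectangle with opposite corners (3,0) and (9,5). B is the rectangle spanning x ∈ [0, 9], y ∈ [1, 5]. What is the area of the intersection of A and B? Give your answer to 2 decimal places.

|A∩B|: x∈[3,9], y∈[1,5] → 6·4 = 24.

24.00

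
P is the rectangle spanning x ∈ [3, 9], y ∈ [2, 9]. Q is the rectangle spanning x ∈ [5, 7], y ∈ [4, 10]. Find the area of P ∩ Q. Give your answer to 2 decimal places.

|P∩Q|: x∈[5,7], y∈[4,9] → 2·5 = 10.

10.00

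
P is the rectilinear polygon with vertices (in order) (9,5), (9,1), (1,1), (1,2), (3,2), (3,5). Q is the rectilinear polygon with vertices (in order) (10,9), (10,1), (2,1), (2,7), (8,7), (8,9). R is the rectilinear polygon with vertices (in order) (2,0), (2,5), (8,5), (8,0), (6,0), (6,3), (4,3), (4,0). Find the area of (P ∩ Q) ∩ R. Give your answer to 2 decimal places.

|P ∩ Q| = 25.
|(P ∩ Q) ∩ R| = 17.00.

17.00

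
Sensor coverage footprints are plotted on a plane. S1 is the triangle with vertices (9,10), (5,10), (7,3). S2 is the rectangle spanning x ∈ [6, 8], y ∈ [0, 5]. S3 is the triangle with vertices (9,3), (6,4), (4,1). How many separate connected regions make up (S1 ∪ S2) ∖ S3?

(S1 ∪ S2) ∖ S3 splits into 2 disjoint pieces (area 15.5238, area 4.4).

2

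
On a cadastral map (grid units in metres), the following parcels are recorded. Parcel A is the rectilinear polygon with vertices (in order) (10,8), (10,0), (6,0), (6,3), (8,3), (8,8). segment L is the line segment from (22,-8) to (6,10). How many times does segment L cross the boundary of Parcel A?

The segment meets the boundary at (8,7.75), (10,5.5).

2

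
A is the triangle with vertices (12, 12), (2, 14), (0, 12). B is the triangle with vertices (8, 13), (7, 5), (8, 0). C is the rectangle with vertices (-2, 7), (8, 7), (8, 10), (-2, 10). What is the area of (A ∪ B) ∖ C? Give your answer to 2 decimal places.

|A ∪ B| = 18.4399.
|(A ∪ B) ∩ C| = 1.6875.
|(A ∪ B) ∖ C| = 18.4399 − 1.6875 = 16.75.

16.75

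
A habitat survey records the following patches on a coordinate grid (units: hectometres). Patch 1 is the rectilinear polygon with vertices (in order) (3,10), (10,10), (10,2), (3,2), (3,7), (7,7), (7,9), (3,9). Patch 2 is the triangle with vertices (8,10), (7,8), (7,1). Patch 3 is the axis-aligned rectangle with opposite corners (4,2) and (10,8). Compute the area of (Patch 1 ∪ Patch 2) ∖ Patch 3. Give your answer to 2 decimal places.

|Patch 1 ∪ Patch 2| = 48.0556.
|(Patch 1 ∪ Patch 2) ∩ Patch 3| = 33.
|(Patch 1 ∪ Patch 2) ∖ Patch 3| = 48.0556 − 33 = 15.06.

15.06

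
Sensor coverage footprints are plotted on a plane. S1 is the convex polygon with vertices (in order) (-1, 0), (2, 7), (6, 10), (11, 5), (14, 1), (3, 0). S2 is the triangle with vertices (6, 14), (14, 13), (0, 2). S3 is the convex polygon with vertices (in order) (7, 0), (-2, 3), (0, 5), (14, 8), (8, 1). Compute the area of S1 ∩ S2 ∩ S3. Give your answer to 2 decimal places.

5.33

The intersection is the polygon with vertices (0.298,2.234), (0.143,2.286), (1.68,5.36), (5.25,6.125).
By the shoelace formula its area is 5.33.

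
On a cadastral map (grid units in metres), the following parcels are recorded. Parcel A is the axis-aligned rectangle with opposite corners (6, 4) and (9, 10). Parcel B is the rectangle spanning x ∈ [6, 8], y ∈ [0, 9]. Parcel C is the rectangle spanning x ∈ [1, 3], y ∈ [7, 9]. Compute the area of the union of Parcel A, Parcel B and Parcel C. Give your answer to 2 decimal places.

By inclusion–exclusion:
Individual areas: |Parcel A| = 18, |Parcel B| = 18, |Parcel C| = 4.
|Parcel A∩Parcel B|: x∈[6,8], y∈[4,9] → 2·5 = 10.
|Parcel A∩Parcel C| = 0 (no overlap).
|Parcel B∩Parcel C| = 0 (no overlap).
|Parcel A∩Parcel B∩Parcel C| = 0.
|Parcel A ∪ Parcel B ∪ Parcel C| = 40 − 10 + 0 = 30.00.

30.00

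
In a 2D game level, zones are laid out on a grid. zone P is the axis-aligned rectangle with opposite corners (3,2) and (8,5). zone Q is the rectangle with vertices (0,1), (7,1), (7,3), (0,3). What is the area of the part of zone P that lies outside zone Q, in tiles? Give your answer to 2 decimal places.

11.00

|zone P∩zone Q|: x∈[3,7], y∈[2,3] → 4·1 = 4.
|zone P| = 15.
|zone P ∖ zone Q| = |zone P| − |zone P∩zone Q| = 15 − 4 = 11.00.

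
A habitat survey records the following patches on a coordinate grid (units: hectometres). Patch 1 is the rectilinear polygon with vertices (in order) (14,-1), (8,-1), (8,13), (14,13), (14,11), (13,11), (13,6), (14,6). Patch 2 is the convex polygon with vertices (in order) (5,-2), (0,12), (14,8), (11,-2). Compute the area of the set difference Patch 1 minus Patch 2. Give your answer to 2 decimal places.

|Patch 1| = 79, |Patch 1∩Patch 2| = 45.45.
|Patch 1 ∖ Patch 2| = |Patch 1| − |Patch 1∩Patch 2| = 79 − 45.45 = 33.55.

33.55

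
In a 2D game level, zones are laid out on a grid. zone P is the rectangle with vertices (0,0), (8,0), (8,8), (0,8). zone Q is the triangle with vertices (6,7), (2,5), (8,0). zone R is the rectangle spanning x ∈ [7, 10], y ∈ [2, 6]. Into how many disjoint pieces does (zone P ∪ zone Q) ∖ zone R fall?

1

(zone P ∪ zone Q) ∖ zone R is a single connected region.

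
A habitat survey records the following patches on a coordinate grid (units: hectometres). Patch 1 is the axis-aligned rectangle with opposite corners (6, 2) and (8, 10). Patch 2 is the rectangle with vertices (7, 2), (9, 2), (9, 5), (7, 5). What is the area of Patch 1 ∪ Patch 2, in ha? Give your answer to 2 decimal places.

By inclusion–exclusion:
Individual areas: |Patch 1| = 16, |Patch 2| = 6.
|Patch 1∩Patch 2|: x∈[7,8], y∈[2,5] → 1·3 = 3.
|Patch 1 ∪ Patch 2| = 22 − 3 = 19.00.

19.00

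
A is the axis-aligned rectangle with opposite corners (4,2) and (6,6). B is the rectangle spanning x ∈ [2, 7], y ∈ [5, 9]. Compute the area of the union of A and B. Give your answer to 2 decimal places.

26.00

By inclusion–exclusion:
Individual areas: |A| = 8, |B| = 20.
|A∩B|: x∈[4,6], y∈[5,6] → 2·1 = 2.
|A ∪ B| = 28 − 2 = 26.00.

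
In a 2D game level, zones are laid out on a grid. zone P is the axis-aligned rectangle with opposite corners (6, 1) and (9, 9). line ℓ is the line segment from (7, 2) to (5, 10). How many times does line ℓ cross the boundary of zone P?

The segment meets the boundary at (6,6).

1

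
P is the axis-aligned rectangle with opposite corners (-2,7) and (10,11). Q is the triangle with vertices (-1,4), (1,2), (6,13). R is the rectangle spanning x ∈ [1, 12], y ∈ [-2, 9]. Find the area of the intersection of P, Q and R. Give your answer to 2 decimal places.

3.23

The intersection is the polygon with vertices (3.273,7), (1.333,7), (2.889,9), (4.182,9).
By the shoelace formula its area is 3.23.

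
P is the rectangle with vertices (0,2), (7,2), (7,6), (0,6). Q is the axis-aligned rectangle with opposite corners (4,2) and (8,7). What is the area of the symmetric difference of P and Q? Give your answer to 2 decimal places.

24.00

|P∩Q|: x∈[4,7], y∈[2,6] → 3·4 = 12.
|P △ Q| = |P| + |Q| − 2·|P∩Q| = 28 + 20 − 24 = 24.00.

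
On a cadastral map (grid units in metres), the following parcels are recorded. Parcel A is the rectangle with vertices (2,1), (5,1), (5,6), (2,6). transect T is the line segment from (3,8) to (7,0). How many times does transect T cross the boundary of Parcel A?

2

The segment meets the boundary at (5,4), (4,6).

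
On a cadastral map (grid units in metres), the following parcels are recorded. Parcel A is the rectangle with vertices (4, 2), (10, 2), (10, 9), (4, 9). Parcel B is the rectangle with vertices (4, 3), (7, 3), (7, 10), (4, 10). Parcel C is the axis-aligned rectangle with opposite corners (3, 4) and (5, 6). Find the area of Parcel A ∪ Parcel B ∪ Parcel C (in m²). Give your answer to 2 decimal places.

By inclusion–exclusion:
Individual areas: |Parcel A| = 42, |Parcel B| = 21, |Parcel C| = 4.
|Parcel A∩Parcel B|: x∈[4,7], y∈[3,9] → 3·6 = 18.
|Parcel A∩Parcel C|: x∈[4,5], y∈[4,6] → 1·2 = 2.
|Parcel B∩Parcel C|: x∈[4,5], y∈[4,6] → 1·2 = 2.
|Parcel A∩Parcel B∩Parcel C| = 2.
|Parcel A ∪ Parcel B ∪ Parcel C| = 67 − 22 + 2 = 47.00.

47.00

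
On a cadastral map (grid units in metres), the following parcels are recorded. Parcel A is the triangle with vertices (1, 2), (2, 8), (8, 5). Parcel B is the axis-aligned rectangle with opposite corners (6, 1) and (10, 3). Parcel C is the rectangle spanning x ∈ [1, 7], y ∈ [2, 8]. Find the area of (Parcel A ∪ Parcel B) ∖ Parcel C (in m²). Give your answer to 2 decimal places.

7.46

|Parcel A ∪ Parcel B| = 27.5.
|(Parcel A ∪ Parcel B) ∩ Parcel C| = 20.0357.
|(Parcel A ∪ Parcel B) ∖ Parcel C| = 27.5 − 20.0357 = 7.46.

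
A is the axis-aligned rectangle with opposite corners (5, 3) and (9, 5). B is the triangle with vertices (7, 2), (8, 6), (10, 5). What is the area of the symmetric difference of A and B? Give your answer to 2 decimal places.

|A| = 8, |B| = 4.5, |A∩B| = 2.5.
|A △ B| = |A| + |B| − 2·|A∩B| = 8 + 4.5 − 5 = 7.50.

7.50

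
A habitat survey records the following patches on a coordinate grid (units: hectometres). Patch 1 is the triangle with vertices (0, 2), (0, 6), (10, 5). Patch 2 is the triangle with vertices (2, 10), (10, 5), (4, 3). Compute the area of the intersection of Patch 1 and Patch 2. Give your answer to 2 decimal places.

The intersection is the polygon with vertices (10,5), (3.947,3.184), (3.235,5.676).
By the shoelace formula its area is 8.19.

8.19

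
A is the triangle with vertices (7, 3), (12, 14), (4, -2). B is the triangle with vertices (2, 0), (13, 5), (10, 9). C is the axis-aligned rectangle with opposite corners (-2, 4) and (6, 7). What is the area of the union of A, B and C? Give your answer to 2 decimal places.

54.95

By inclusion–exclusion:
Individual areas: |A| = 4, |B| = 29.5, |C| = 24.
|A∩B| = 2.4431.
|A∩C| = 0.
|B∩C| = 0.1111.
|A∩B∩C| = 0.
|A ∪ B ∪ C| = 57.5 − 2.5542 + 0 = 54.95.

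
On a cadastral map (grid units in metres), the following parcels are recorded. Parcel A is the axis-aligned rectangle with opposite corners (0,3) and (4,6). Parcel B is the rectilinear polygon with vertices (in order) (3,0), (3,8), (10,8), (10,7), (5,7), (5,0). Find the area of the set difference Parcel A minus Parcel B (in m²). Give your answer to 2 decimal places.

|Parcel A| = 12, |Parcel A∩Parcel B| = 3.
|Parcel A ∖ Parcel B| = |Parcel A| − |Parcel A∩Parcel B| = 12 − 3 = 9.00.

9.00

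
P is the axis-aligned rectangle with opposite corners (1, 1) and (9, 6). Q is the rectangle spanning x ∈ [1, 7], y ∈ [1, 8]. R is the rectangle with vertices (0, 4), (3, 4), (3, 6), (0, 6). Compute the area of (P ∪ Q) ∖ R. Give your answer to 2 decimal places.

48.00

|P ∪ Q| = 52.
|(P ∪ Q) ∩ R| = 4.
|(P ∪ Q) ∖ R| = 52 − 4 = 48.00.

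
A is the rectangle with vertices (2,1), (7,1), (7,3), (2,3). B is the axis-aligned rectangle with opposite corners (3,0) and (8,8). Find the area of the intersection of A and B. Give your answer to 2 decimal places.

|A∩B|: x∈[3,7], y∈[1,3] → 4·2 = 8.

8.00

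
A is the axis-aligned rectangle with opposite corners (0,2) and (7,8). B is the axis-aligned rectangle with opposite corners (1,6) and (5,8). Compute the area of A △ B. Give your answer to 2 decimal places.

34.00

|A∩B|: x∈[1,5], y∈[6,8] → 4·2 = 8.
|A △ B| = |A| + |B| − 2·|A∩B| = 42 + 8 − 16 = 34.00.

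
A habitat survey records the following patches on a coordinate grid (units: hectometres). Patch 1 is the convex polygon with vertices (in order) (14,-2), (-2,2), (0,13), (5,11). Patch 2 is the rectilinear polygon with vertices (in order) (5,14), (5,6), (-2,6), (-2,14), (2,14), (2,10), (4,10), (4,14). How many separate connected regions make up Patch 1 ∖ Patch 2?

Patch 1 ∖ Patch 2 splits into 2 disjoint pieces (area 81.0455, area 3.6).

2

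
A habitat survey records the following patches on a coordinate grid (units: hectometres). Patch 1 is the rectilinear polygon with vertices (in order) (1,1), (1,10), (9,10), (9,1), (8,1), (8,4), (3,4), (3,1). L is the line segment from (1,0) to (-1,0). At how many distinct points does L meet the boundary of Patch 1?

0

The segment lies entirely outside Patch 1 and never meets its boundary.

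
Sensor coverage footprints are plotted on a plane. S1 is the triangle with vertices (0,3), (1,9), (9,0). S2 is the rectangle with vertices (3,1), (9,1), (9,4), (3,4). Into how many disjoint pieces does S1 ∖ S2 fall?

2

S1 ∖ S2 splits into 2 disjoint pieces (area 17.6111, area 1.0556).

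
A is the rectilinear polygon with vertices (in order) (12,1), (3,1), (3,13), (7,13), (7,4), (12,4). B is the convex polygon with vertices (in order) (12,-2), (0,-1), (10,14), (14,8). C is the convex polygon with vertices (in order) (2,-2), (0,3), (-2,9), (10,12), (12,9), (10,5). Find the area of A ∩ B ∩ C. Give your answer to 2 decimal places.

The intersection is the polygon with vertices (3,3.5), (7,9.5), (7,4), (8.857,4), (5.429,1), (3,1).
By the shoelace formula its area is 22.43.

22.43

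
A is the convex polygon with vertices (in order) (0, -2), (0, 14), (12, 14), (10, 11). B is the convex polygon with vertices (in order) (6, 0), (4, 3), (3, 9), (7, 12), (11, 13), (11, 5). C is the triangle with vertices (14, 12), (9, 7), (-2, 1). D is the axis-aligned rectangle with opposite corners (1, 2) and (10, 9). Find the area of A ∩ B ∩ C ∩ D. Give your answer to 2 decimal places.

The intersection is the polygon with vertices (3.806,4.167), (3.682,4.907), (7.143,7.286), (5.422,5.048).
By the shoelace formula its area is 2.48.

2.48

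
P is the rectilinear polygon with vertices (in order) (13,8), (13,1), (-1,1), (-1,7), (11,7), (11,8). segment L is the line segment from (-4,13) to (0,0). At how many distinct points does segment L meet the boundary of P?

2

The segment meets the boundary at (-0.308,1), (-1,3.25).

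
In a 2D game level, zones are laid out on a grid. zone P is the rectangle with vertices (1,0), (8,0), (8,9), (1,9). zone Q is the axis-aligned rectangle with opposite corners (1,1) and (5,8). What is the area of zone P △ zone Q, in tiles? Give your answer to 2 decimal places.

|zone P∩zone Q|: x∈[1,5], y∈[1,8] → 4·7 = 28.
|zone P △ zone Q| = |zone P| + |zone Q| − 2·|zone P∩zone Q| = 63 + 28 − 56 = 35.00.

35.00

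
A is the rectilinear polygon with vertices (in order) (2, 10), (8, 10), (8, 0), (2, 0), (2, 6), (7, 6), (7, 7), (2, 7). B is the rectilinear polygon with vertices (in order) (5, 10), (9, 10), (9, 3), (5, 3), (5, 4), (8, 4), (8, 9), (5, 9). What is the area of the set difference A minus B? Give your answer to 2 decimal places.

|A| = 55, |A∩B| = 6.
|A ∖ B| = |A| − |A∩B| = 55 − 6 = 49.00.

49.00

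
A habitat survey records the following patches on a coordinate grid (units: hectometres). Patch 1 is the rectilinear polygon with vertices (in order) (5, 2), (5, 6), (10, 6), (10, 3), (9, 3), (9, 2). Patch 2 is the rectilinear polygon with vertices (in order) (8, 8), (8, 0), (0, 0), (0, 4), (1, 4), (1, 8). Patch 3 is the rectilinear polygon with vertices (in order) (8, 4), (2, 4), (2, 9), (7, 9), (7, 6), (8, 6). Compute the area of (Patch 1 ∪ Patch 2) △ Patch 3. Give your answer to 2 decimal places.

50.00

|Patch 1 ∪ Patch 2| = 67.
|(Patch 1 ∪ Patch 2) ∩ Patch 3| = 22.
|(Patch 1 ∪ Patch 2) △ Patch 3| = 67 + 27 − 44 = 50.00.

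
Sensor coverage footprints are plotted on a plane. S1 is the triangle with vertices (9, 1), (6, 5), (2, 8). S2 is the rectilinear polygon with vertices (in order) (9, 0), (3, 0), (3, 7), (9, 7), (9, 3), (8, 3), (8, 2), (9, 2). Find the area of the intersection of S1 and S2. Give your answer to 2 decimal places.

3.29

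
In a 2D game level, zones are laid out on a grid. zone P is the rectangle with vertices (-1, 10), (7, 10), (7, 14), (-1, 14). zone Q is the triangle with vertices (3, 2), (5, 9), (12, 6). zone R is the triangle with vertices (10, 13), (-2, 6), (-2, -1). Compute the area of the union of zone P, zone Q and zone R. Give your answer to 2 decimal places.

98.39

By inclusion–exclusion:
Individual areas: |zone P| = 32, |zone Q| = 27.5, |zone R| = 42.
|zone P∩zone Q| = 0.
|zone P∩zone R| = 1.3393.
|zone Q∩zone R| = 1.7737.
|zone P∩zone Q∩zone R| = 0.
|zone P ∪ zone Q ∪ zone R| = 101.5 − 3.113 + 0 = 98.39.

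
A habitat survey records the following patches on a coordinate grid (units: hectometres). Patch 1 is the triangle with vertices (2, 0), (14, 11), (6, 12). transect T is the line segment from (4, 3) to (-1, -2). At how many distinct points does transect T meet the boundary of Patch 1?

1

The segment meets the boundary at (2.5,1.5).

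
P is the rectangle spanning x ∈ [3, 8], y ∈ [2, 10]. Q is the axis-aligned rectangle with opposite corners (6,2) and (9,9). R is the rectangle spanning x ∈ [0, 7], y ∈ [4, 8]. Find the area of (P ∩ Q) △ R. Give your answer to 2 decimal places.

|P ∩ Q| = 14.
|(P ∩ Q) ∩ R| = 4.
|(P ∩ Q) △ R| = 14 + 28 − 8 = 34.00.

34.00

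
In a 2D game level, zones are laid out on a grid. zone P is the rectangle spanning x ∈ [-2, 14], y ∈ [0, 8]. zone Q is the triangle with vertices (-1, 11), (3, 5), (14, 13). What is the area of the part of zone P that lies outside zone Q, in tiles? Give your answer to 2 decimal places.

118.81

|zone P| = 128, |zone P∩zone Q| = 9.1875.
|zone P ∖ zone Q| = |zone P| − |zone P∩zone Q| = 128 − 9.1875 = 118.81.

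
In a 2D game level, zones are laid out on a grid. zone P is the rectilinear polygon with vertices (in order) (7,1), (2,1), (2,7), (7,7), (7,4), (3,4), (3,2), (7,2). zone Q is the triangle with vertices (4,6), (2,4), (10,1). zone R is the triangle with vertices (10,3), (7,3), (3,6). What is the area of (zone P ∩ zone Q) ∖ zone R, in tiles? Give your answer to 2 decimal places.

|zone P ∩ zone Q| = 4.5875.
|(zone P ∩ zone Q) ∩ zone R| = 1.2279.
|(zone P ∩ zone Q) ∖ zone R| = 4.5875 − 1.2279 = 3.36.

3.36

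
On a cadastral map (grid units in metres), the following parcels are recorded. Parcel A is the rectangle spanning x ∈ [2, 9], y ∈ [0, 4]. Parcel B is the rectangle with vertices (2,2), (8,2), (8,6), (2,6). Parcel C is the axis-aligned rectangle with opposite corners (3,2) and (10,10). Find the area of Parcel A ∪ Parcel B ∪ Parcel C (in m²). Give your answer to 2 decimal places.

74.00

By inclusion–exclusion:
Individual areas: |Parcel A| = 28, |Parcel B| = 24, |Parcel C| = 56.
|Parcel A∩Parcel B|: x∈[2,8], y∈[2,4] → 6·2 = 12.
|Parcel A∩Parcel C|: x∈[3,9], y∈[2,4] → 6·2 = 12.
|Parcel B∩Parcel C|: x∈[3,8], y∈[2,6] → 5·4 = 20.
|Parcel A∩Parcel B∩Parcel C| = 10.
|Parcel A ∪ Parcel B ∪ Parcel C| = 108 − 44 + 10 = 74.00.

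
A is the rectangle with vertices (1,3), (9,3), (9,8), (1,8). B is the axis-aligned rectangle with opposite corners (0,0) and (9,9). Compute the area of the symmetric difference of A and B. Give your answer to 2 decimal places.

41.00

|A∩B|: x∈[1,9], y∈[3,8] → 8·5 = 40.
|A △ B| = |A| + |B| − 2·|A∩B| = 40 + 81 − 80 = 41.00.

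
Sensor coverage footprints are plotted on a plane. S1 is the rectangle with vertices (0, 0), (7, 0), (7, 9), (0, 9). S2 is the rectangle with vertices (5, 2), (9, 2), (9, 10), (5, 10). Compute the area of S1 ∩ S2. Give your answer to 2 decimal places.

14.00

|S1∩S2|: x∈[5,7], y∈[2,9] → 2·7 = 14.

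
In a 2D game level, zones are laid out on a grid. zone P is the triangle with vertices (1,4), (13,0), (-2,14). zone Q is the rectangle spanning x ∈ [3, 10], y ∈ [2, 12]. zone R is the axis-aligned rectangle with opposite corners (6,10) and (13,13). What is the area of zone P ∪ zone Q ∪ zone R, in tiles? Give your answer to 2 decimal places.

111.20

By inclusion–exclusion:
Individual areas: |zone P| = 54, |zone Q| = 70, |zone R| = 21.
|zone P∩zone Q| = 25.8.
|zone P∩zone R| = 0.
|zone Q∩zone R|: x∈[6,10], y∈[10,12] → 4·2 = 8.
|zone P∩zone Q∩zone R| = 0.
|zone P ∪ zone Q ∪ zone R| = 145 − 33.8 + 0 = 111.20.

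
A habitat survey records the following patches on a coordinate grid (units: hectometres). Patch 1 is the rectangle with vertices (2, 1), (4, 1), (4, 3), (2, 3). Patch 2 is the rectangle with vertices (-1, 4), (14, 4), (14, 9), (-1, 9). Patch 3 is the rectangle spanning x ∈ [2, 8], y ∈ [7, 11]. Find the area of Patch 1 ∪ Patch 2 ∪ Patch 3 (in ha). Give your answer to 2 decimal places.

By inclusion–exclusion:
Individual areas: |Patch 1| = 4, |Patch 2| = 75, |Patch 3| = 24.
|Patch 1∩Patch 2| = 0 (no overlap).
|Patch 1∩Patch 3| = 0 (no overlap).
|Patch 2∩Patch 3|: x∈[2,8], y∈[7,9] → 6·2 = 12.
|Patch 1∩Patch 2∩Patch 3| = 0.
|Patch 1 ∪ Patch 2 ∪ Patch 3| = 103 − 12 + 0 = 91.00.

91.00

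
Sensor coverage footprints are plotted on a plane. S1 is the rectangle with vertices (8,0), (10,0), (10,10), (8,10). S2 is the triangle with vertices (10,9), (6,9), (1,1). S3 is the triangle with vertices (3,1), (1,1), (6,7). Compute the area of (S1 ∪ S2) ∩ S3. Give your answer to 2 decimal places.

The region (S1 ∪ S2) ∩ S3 is the polygon with vertices (1,1), (6,7), (4.6,4.2).
By the shoelace formula its area is 2.80.

2.80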